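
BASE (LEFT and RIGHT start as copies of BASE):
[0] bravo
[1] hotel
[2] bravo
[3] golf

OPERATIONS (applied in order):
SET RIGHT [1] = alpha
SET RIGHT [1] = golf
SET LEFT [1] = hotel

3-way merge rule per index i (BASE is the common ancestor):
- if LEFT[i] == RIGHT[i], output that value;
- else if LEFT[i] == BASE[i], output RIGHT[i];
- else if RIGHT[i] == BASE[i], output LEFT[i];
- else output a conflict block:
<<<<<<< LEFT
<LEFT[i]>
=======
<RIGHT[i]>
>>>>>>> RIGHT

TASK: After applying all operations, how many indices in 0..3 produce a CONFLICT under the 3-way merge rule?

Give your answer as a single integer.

Final LEFT:  [bravo, hotel, bravo, golf]
Final RIGHT: [bravo, golf, bravo, golf]
i=0: L=bravo R=bravo -> agree -> bravo
i=1: L=hotel=BASE, R=golf -> take RIGHT -> golf
i=2: L=bravo R=bravo -> agree -> bravo
i=3: L=golf R=golf -> agree -> golf
Conflict count: 0

Answer: 0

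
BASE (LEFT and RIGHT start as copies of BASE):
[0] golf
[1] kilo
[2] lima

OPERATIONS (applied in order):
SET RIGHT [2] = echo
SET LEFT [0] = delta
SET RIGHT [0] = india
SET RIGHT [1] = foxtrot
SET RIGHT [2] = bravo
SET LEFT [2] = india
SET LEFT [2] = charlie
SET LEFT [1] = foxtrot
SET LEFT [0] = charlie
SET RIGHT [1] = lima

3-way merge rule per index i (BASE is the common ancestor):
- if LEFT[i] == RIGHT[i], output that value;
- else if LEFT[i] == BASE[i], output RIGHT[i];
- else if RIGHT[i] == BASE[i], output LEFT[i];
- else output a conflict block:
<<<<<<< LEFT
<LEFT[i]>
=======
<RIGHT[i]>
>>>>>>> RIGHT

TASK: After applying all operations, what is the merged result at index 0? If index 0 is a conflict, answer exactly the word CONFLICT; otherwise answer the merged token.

Answer: CONFLICT

Derivation:
Final LEFT:  [charlie, foxtrot, charlie]
Final RIGHT: [india, lima, bravo]
i=0: BASE=golf L=charlie R=india all differ -> CONFLICT
i=1: BASE=kilo L=foxtrot R=lima all differ -> CONFLICT
i=2: BASE=lima L=charlie R=bravo all differ -> CONFLICT
Index 0 -> CONFLICT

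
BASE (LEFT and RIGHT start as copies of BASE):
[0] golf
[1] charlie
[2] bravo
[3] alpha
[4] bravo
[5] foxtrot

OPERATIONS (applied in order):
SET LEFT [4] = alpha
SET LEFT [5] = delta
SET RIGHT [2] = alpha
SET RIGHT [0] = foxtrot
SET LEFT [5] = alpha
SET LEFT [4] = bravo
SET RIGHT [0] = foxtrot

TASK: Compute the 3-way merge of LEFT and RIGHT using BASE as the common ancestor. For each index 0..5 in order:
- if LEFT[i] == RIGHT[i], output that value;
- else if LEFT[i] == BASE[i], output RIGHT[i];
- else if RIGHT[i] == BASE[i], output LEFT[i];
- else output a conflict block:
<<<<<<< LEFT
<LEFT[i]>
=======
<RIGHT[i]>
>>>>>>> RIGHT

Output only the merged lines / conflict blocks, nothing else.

Final LEFT:  [golf, charlie, bravo, alpha, bravo, alpha]
Final RIGHT: [foxtrot, charlie, alpha, alpha, bravo, foxtrot]
i=0: L=golf=BASE, R=foxtrot -> take RIGHT -> foxtrot
i=1: L=charlie R=charlie -> agree -> charlie
i=2: L=bravo=BASE, R=alpha -> take RIGHT -> alpha
i=3: L=alpha R=alpha -> agree -> alpha
i=4: L=bravo R=bravo -> agree -> bravo
i=5: L=alpha, R=foxtrot=BASE -> take LEFT -> alpha

Answer: foxtrot
charlie
alpha
alpha
bravo
alpha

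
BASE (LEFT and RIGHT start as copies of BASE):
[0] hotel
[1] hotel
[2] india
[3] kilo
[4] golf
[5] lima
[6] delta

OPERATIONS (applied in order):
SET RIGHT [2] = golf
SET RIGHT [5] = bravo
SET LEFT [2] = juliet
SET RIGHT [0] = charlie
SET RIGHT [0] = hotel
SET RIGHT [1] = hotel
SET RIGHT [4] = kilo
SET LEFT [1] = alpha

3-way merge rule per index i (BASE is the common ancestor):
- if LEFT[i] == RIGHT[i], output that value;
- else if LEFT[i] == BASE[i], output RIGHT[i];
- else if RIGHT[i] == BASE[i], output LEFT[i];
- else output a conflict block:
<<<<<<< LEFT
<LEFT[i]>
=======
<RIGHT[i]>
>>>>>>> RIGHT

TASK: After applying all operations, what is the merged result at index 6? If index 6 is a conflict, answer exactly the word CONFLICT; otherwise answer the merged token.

Answer: delta

Derivation:
Final LEFT:  [hotel, alpha, juliet, kilo, golf, lima, delta]
Final RIGHT: [hotel, hotel, golf, kilo, kilo, bravo, delta]
i=0: L=hotel R=hotel -> agree -> hotel
i=1: L=alpha, R=hotel=BASE -> take LEFT -> alpha
i=2: BASE=india L=juliet R=golf all differ -> CONFLICT
i=3: L=kilo R=kilo -> agree -> kilo
i=4: L=golf=BASE, R=kilo -> take RIGHT -> kilo
i=5: L=lima=BASE, R=bravo -> take RIGHT -> bravo
i=6: L=delta R=delta -> agree -> delta
Index 6 -> delta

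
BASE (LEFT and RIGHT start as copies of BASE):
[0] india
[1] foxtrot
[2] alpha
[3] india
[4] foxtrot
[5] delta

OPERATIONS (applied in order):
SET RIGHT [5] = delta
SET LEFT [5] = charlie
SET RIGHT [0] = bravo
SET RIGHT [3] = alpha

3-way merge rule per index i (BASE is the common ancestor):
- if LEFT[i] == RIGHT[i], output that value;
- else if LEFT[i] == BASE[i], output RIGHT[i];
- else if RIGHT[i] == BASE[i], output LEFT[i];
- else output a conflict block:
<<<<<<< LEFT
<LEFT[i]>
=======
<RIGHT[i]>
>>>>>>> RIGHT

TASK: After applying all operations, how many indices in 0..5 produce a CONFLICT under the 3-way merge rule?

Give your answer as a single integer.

Answer: 0

Derivation:
Final LEFT:  [india, foxtrot, alpha, india, foxtrot, charlie]
Final RIGHT: [bravo, foxtrot, alpha, alpha, foxtrot, delta]
i=0: L=india=BASE, R=bravo -> take RIGHT -> bravo
i=1: L=foxtrot R=foxtrot -> agree -> foxtrot
i=2: L=alpha R=alpha -> agree -> alpha
i=3: L=india=BASE, R=alpha -> take RIGHT -> alpha
i=4: L=foxtrot R=foxtrot -> agree -> foxtrot
i=5: L=charlie, R=delta=BASE -> take LEFT -> charlie
Conflict count: 0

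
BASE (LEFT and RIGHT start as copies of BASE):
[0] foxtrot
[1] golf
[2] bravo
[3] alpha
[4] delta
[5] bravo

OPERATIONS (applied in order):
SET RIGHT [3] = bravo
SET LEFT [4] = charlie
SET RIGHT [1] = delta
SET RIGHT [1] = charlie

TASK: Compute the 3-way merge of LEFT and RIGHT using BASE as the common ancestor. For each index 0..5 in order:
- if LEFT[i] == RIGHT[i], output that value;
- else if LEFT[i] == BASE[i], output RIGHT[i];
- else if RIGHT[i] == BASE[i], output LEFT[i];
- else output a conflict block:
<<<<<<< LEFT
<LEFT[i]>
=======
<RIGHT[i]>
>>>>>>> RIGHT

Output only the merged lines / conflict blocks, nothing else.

Answer: foxtrot
charlie
bravo
bravo
charlie
bravo

Derivation:
Final LEFT:  [foxtrot, golf, bravo, alpha, charlie, bravo]
Final RIGHT: [foxtrot, charlie, bravo, bravo, delta, bravo]
i=0: L=foxtrot R=foxtrot -> agree -> foxtrot
i=1: L=golf=BASE, R=charlie -> take RIGHT -> charlie
i=2: L=bravo R=bravo -> agree -> bravo
i=3: L=alpha=BASE, R=bravo -> take RIGHT -> bravo
i=4: L=charlie, R=delta=BASE -> take LEFT -> charlie
i=5: L=bravo R=bravo -> agree -> bravo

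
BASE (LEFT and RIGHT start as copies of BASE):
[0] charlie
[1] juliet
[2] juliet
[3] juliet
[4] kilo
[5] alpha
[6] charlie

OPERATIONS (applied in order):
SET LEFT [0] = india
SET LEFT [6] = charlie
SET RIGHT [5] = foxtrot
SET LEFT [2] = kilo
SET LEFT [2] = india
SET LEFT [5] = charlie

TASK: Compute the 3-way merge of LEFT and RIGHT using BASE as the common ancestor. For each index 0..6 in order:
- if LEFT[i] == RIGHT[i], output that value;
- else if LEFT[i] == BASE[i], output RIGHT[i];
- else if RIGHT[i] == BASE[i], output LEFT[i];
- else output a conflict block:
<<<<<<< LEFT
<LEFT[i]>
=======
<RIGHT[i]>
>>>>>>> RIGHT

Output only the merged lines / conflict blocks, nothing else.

Answer: india
juliet
india
juliet
kilo
<<<<<<< LEFT
charlie
=======
foxtrot
>>>>>>> RIGHT
charlie

Derivation:
Final LEFT:  [india, juliet, india, juliet, kilo, charlie, charlie]
Final RIGHT: [charlie, juliet, juliet, juliet, kilo, foxtrot, charlie]
i=0: L=india, R=charlie=BASE -> take LEFT -> india
i=1: L=juliet R=juliet -> agree -> juliet
i=2: L=india, R=juliet=BASE -> take LEFT -> india
i=3: L=juliet R=juliet -> agree -> juliet
i=4: L=kilo R=kilo -> agree -> kilo
i=5: BASE=alpha L=charlie R=foxtrot all differ -> CONFLICT
i=6: L=charlie R=charlie -> agree -> charlie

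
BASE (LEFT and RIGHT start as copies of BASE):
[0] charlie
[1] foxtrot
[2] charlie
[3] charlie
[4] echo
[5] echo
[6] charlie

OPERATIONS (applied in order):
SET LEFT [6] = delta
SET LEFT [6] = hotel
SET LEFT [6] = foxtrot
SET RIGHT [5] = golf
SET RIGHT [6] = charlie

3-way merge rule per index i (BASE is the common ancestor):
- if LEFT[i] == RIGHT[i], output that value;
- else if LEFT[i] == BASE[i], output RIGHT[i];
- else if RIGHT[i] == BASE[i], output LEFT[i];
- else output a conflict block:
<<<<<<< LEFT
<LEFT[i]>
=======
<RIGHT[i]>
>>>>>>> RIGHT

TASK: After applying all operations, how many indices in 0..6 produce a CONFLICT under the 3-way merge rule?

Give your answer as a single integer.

Answer: 0

Derivation:
Final LEFT:  [charlie, foxtrot, charlie, charlie, echo, echo, foxtrot]
Final RIGHT: [charlie, foxtrot, charlie, charlie, echo, golf, charlie]
i=0: L=charlie R=charlie -> agree -> charlie
i=1: L=foxtrot R=foxtrot -> agree -> foxtrot
i=2: L=charlie R=charlie -> agree -> charlie
i=3: L=charlie R=charlie -> agree -> charlie
i=4: L=echo R=echo -> agree -> echo
i=5: L=echo=BASE, R=golf -> take RIGHT -> golf
i=6: L=foxtrot, R=charlie=BASE -> take LEFT -> foxtrot
Conflict count: 0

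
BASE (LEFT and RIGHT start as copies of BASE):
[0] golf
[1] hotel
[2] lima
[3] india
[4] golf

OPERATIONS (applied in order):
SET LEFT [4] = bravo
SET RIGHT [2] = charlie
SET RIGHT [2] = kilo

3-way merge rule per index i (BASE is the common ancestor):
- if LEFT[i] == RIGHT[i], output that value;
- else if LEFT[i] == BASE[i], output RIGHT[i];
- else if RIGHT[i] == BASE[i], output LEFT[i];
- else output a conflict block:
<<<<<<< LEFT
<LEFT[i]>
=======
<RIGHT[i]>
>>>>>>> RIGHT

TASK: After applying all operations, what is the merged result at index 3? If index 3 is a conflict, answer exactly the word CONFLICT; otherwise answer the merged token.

Final LEFT:  [golf, hotel, lima, india, bravo]
Final RIGHT: [golf, hotel, kilo, india, golf]
i=0: L=golf R=golf -> agree -> golf
i=1: L=hotel R=hotel -> agree -> hotel
i=2: L=lima=BASE, R=kilo -> take RIGHT -> kilo
i=3: L=india R=india -> agree -> india
i=4: L=bravo, R=golf=BASE -> take LEFT -> bravo
Index 3 -> india

Answer: india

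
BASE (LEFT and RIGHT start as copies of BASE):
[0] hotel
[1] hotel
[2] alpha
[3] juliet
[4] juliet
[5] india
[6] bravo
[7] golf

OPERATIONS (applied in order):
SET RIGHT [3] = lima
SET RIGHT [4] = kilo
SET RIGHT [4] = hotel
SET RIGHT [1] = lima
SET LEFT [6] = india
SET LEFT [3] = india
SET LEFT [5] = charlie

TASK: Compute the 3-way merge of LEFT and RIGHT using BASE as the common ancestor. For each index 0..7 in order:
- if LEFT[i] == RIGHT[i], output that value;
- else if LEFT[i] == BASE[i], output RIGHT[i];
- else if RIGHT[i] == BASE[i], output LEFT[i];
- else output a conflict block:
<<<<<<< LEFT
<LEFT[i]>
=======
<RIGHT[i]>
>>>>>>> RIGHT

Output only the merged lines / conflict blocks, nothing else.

Final LEFT:  [hotel, hotel, alpha, india, juliet, charlie, india, golf]
Final RIGHT: [hotel, lima, alpha, lima, hotel, india, bravo, golf]
i=0: L=hotel R=hotel -> agree -> hotel
i=1: L=hotel=BASE, R=lima -> take RIGHT -> lima
i=2: L=alpha R=alpha -> agree -> alpha
i=3: BASE=juliet L=india R=lima all differ -> CONFLICT
i=4: L=juliet=BASE, R=hotel -> take RIGHT -> hotel
i=5: L=charlie, R=india=BASE -> take LEFT -> charlie
i=6: L=india, R=bravo=BASE -> take LEFT -> india
i=7: L=golf R=golf -> agree -> golf

Answer: hotel
lima
alpha
<<<<<<< LEFT
india
=======
lima
>>>>>>> RIGHT
hotel
charlie
india
golf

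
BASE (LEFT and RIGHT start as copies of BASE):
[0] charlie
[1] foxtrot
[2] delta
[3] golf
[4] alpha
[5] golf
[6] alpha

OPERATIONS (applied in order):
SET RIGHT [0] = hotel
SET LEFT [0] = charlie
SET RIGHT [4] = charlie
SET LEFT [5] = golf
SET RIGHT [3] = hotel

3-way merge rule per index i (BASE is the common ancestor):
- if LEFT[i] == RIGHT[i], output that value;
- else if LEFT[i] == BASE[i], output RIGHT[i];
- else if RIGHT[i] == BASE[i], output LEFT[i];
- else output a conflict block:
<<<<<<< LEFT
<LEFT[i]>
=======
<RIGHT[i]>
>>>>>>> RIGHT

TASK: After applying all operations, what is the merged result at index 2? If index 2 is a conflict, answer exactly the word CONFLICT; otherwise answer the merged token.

Final LEFT:  [charlie, foxtrot, delta, golf, alpha, golf, alpha]
Final RIGHT: [hotel, foxtrot, delta, hotel, charlie, golf, alpha]
i=0: L=charlie=BASE, R=hotel -> take RIGHT -> hotel
i=1: L=foxtrot R=foxtrot -> agree -> foxtrot
i=2: L=delta R=delta -> agree -> delta
i=3: L=golf=BASE, R=hotel -> take RIGHT -> hotel
i=4: L=alpha=BASE, R=charlie -> take RIGHT -> charlie
i=5: L=golf R=golf -> agree -> golf
i=6: L=alpha R=alpha -> agree -> alpha
Index 2 -> delta

Answer: delta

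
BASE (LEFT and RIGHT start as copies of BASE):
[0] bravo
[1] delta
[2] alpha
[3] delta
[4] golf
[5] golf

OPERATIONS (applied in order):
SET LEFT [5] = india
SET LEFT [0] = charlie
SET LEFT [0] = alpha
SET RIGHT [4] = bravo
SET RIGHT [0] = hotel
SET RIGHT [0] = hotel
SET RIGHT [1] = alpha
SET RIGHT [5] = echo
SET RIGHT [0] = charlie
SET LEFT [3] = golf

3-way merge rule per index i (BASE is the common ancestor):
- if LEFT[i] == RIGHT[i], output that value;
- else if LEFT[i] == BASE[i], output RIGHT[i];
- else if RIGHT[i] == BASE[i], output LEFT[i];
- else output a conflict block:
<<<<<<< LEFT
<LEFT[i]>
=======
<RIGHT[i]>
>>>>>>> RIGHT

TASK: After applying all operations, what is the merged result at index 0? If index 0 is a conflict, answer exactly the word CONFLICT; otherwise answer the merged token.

Answer: CONFLICT

Derivation:
Final LEFT:  [alpha, delta, alpha, golf, golf, india]
Final RIGHT: [charlie, alpha, alpha, delta, bravo, echo]
i=0: BASE=bravo L=alpha R=charlie all differ -> CONFLICT
i=1: L=delta=BASE, R=alpha -> take RIGHT -> alpha
i=2: L=alpha R=alpha -> agree -> alpha
i=3: L=golf, R=delta=BASE -> take LEFT -> golf
i=4: L=golf=BASE, R=bravo -> take RIGHT -> bravo
i=5: BASE=golf L=india R=echo all differ -> CONFLICT
Index 0 -> CONFLICT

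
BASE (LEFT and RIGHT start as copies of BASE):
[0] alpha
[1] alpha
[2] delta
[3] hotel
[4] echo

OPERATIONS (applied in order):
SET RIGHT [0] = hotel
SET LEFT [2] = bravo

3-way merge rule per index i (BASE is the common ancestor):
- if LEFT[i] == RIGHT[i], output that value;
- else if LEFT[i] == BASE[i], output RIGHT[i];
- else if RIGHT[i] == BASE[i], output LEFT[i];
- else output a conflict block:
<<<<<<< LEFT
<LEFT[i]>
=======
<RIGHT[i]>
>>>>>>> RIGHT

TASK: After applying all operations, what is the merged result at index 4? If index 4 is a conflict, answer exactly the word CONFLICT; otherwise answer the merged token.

Answer: echo

Derivation:
Final LEFT:  [alpha, alpha, bravo, hotel, echo]
Final RIGHT: [hotel, alpha, delta, hotel, echo]
i=0: L=alpha=BASE, R=hotel -> take RIGHT -> hotel
i=1: L=alpha R=alpha -> agree -> alpha
i=2: L=bravo, R=delta=BASE -> take LEFT -> bravo
i=3: L=hotel R=hotel -> agree -> hotel
i=4: L=echo R=echo -> agree -> echo
Index 4 -> echo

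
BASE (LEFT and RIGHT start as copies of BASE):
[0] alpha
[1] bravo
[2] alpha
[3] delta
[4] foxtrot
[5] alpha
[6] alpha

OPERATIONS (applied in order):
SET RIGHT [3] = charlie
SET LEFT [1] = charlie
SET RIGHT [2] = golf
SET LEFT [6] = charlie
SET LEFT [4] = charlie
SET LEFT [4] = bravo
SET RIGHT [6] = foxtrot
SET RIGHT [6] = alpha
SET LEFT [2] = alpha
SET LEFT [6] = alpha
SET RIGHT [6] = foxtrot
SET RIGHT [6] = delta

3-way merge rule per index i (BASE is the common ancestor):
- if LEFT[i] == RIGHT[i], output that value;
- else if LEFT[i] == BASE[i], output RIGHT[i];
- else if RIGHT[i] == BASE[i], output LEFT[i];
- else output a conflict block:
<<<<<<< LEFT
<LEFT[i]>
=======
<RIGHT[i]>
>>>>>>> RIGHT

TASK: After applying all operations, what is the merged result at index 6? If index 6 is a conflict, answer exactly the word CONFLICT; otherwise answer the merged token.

Final LEFT:  [alpha, charlie, alpha, delta, bravo, alpha, alpha]
Final RIGHT: [alpha, bravo, golf, charlie, foxtrot, alpha, delta]
i=0: L=alpha R=alpha -> agree -> alpha
i=1: L=charlie, R=bravo=BASE -> take LEFT -> charlie
i=2: L=alpha=BASE, R=golf -> take RIGHT -> golf
i=3: L=delta=BASE, R=charlie -> take RIGHT -> charlie
i=4: L=bravo, R=foxtrot=BASE -> take LEFT -> bravo
i=5: L=alpha R=alpha -> agree -> alpha
i=6: L=alpha=BASE, R=delta -> take RIGHT -> delta
Index 6 -> delta

Answer: delta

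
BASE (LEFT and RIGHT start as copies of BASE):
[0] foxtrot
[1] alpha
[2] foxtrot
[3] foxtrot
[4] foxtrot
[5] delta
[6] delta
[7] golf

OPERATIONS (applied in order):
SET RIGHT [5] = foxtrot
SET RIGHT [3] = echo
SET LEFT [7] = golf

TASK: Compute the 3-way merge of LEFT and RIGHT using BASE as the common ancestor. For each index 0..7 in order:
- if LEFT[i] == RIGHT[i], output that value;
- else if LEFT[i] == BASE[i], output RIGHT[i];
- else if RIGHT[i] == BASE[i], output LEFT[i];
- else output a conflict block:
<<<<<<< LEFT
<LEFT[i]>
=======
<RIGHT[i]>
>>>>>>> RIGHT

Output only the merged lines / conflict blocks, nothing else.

Final LEFT:  [foxtrot, alpha, foxtrot, foxtrot, foxtrot, delta, delta, golf]
Final RIGHT: [foxtrot, alpha, foxtrot, echo, foxtrot, foxtrot, delta, golf]
i=0: L=foxtrot R=foxtrot -> agree -> foxtrot
i=1: L=alpha R=alpha -> agree -> alpha
i=2: L=foxtrot R=foxtrot -> agree -> foxtrot
i=3: L=foxtrot=BASE, R=echo -> take RIGHT -> echo
i=4: L=foxtrot R=foxtrot -> agree -> foxtrot
i=5: L=delta=BASE, R=foxtrot -> take RIGHT -> foxtrot
i=6: L=delta R=delta -> agree -> delta
i=7: L=golf R=golf -> agree -> golf

Answer: foxtrot
alpha
foxtrot
echo
foxtrot
foxtrot
delta
golf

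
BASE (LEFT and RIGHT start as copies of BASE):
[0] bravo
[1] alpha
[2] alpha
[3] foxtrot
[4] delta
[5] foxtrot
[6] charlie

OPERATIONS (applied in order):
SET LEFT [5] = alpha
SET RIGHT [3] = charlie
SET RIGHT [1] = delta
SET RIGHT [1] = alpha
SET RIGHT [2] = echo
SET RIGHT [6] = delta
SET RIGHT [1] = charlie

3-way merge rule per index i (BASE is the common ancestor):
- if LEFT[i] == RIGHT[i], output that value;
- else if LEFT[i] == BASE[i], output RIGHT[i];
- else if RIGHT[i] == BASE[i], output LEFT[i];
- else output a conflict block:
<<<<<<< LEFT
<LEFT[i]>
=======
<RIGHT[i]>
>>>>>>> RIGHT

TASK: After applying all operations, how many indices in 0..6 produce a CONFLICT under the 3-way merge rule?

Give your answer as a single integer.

Answer: 0

Derivation:
Final LEFT:  [bravo, alpha, alpha, foxtrot, delta, alpha, charlie]
Final RIGHT: [bravo, charlie, echo, charlie, delta, foxtrot, delta]
i=0: L=bravo R=bravo -> agree -> bravo
i=1: L=alpha=BASE, R=charlie -> take RIGHT -> charlie
i=2: L=alpha=BASE, R=echo -> take RIGHT -> echo
i=3: L=foxtrot=BASE, R=charlie -> take RIGHT -> charlie
i=4: L=delta R=delta -> agree -> delta
i=5: L=alpha, R=foxtrot=BASE -> take LEFT -> alpha
i=6: L=charlie=BASE, R=delta -> take RIGHT -> delta
Conflict count: 0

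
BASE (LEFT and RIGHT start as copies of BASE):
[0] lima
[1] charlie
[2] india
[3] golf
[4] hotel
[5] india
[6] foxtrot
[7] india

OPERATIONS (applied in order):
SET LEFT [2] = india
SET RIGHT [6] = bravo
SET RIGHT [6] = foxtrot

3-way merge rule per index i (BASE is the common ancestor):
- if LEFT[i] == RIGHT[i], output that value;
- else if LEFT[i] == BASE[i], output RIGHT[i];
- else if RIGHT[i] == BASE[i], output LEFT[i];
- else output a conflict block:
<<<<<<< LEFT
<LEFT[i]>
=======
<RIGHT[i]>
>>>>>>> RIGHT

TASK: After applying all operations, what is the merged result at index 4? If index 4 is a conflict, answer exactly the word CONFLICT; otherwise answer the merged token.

Answer: hotel

Derivation:
Final LEFT:  [lima, charlie, india, golf, hotel, india, foxtrot, india]
Final RIGHT: [lima, charlie, india, golf, hotel, india, foxtrot, india]
i=0: L=lima R=lima -> agree -> lima
i=1: L=charlie R=charlie -> agree -> charlie
i=2: L=india R=india -> agree -> india
i=3: L=golf R=golf -> agree -> golf
i=4: L=hotel R=hotel -> agree -> hotel
i=5: L=india R=india -> agree -> india
i=6: L=foxtrot R=foxtrot -> agree -> foxtrot
i=7: L=india R=india -> agree -> india
Index 4 -> hotel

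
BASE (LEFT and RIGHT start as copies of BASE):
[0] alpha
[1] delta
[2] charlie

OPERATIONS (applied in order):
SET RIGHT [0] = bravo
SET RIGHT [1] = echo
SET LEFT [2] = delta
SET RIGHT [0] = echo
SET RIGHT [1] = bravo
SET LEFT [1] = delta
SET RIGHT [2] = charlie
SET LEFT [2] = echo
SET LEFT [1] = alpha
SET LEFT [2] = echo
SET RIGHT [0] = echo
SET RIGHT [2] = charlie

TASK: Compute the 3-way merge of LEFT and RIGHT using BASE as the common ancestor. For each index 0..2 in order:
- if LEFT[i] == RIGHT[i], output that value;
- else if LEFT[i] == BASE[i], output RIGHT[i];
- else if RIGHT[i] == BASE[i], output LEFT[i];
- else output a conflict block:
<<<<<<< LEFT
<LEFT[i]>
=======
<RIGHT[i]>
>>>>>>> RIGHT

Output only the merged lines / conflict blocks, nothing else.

Answer: echo
<<<<<<< LEFT
alpha
=======
bravo
>>>>>>> RIGHT
echo

Derivation:
Final LEFT:  [alpha, alpha, echo]
Final RIGHT: [echo, bravo, charlie]
i=0: L=alpha=BASE, R=echo -> take RIGHT -> echo
i=1: BASE=delta L=alpha R=bravo all differ -> CONFLICT
i=2: L=echo, R=charlie=BASE -> take LEFT -> echo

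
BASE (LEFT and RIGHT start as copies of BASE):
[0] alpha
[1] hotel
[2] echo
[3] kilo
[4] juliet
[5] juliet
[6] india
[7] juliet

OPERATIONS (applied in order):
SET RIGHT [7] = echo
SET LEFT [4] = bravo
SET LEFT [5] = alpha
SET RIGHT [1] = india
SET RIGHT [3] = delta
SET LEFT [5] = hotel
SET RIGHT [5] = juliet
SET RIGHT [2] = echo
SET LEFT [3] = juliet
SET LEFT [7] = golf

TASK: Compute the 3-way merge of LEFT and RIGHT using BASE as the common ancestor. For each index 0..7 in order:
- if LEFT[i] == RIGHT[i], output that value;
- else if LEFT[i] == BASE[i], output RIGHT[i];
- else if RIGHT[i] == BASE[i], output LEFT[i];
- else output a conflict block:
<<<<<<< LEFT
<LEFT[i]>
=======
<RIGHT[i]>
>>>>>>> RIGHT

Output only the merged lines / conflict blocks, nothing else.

Answer: alpha
india
echo
<<<<<<< LEFT
juliet
=======
delta
>>>>>>> RIGHT
bravo
hotel
india
<<<<<<< LEFT
golf
=======
echo
>>>>>>> RIGHT

Derivation:
Final LEFT:  [alpha, hotel, echo, juliet, bravo, hotel, india, golf]
Final RIGHT: [alpha, india, echo, delta, juliet, juliet, india, echo]
i=0: L=alpha R=alpha -> agree -> alpha
i=1: L=hotel=BASE, R=india -> take RIGHT -> india
i=2: L=echo R=echo -> agree -> echo
i=3: BASE=kilo L=juliet R=delta all differ -> CONFLICT
i=4: L=bravo, R=juliet=BASE -> take LEFT -> bravo
i=5: L=hotel, R=juliet=BASE -> take LEFT -> hotel
i=6: L=india R=india -> agree -> india
i=7: BASE=juliet L=golf R=echo all differ -> CONFLICT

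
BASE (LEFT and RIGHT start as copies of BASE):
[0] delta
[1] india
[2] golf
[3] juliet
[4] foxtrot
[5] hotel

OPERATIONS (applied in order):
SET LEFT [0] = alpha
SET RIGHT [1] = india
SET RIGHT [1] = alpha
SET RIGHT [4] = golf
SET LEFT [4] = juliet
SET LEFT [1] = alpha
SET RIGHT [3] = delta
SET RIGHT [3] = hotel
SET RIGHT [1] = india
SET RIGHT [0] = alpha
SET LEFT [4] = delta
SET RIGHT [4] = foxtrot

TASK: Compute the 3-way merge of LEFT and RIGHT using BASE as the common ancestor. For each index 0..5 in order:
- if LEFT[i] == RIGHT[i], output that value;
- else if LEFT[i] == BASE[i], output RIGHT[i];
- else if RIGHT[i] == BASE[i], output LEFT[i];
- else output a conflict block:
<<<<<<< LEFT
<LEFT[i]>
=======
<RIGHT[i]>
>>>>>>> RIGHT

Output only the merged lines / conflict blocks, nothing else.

Final LEFT:  [alpha, alpha, golf, juliet, delta, hotel]
Final RIGHT: [alpha, india, golf, hotel, foxtrot, hotel]
i=0: L=alpha R=alpha -> agree -> alpha
i=1: L=alpha, R=india=BASE -> take LEFT -> alpha
i=2: L=golf R=golf -> agree -> golf
i=3: L=juliet=BASE, R=hotel -> take RIGHT -> hotel
i=4: L=delta, R=foxtrot=BASE -> take LEFT -> delta
i=5: L=hotel R=hotel -> agree -> hotel

Answer: alpha
alpha
golf
hotel
delta
hotel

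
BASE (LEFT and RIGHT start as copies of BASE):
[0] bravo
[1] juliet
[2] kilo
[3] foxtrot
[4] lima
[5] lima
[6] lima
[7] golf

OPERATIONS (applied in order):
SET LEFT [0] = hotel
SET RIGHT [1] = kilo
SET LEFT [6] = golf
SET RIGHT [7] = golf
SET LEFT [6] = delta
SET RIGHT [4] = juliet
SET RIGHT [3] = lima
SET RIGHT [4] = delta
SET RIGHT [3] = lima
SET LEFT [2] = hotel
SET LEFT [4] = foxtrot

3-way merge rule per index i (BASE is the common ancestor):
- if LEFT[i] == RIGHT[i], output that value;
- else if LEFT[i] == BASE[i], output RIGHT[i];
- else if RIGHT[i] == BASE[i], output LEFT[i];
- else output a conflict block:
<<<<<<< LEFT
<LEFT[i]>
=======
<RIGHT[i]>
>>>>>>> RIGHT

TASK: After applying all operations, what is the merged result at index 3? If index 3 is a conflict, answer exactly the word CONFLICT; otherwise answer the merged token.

Answer: lima

Derivation:
Final LEFT:  [hotel, juliet, hotel, foxtrot, foxtrot, lima, delta, golf]
Final RIGHT: [bravo, kilo, kilo, lima, delta, lima, lima, golf]
i=0: L=hotel, R=bravo=BASE -> take LEFT -> hotel
i=1: L=juliet=BASE, R=kilo -> take RIGHT -> kilo
i=2: L=hotel, R=kilo=BASE -> take LEFT -> hotel
i=3: L=foxtrot=BASE, R=lima -> take RIGHT -> lima
i=4: BASE=lima L=foxtrot R=delta all differ -> CONFLICT
i=5: L=lima R=lima -> agree -> lima
i=6: L=delta, R=lima=BASE -> take LEFT -> delta
i=7: L=golf R=golf -> agree -> golf
Index 3 -> lima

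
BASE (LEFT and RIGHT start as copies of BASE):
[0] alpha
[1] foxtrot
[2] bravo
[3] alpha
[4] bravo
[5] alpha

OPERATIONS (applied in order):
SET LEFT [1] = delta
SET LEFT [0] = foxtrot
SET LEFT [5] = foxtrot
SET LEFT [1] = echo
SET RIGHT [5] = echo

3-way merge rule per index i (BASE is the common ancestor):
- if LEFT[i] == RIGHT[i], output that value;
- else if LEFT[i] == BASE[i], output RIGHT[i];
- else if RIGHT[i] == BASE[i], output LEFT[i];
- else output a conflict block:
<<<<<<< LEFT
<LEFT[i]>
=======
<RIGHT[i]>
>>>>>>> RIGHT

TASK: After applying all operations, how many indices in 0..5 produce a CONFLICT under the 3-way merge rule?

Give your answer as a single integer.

Answer: 1

Derivation:
Final LEFT:  [foxtrot, echo, bravo, alpha, bravo, foxtrot]
Final RIGHT: [alpha, foxtrot, bravo, alpha, bravo, echo]
i=0: L=foxtrot, R=alpha=BASE -> take LEFT -> foxtrot
i=1: L=echo, R=foxtrot=BASE -> take LEFT -> echo
i=2: L=bravo R=bravo -> agree -> bravo
i=3: L=alpha R=alpha -> agree -> alpha
i=4: L=bravo R=bravo -> agree -> bravo
i=5: BASE=alpha L=foxtrot R=echo all differ -> CONFLICT
Conflict count: 1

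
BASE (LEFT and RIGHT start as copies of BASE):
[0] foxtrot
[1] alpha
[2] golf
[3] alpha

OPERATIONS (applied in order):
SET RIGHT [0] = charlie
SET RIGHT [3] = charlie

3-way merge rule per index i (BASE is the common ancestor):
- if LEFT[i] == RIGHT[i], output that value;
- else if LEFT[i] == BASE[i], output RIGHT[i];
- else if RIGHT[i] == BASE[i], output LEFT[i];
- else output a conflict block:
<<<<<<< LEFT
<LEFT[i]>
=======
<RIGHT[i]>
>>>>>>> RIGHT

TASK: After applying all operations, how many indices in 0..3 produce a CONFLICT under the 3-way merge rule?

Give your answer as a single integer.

Answer: 0

Derivation:
Final LEFT:  [foxtrot, alpha, golf, alpha]
Final RIGHT: [charlie, alpha, golf, charlie]
i=0: L=foxtrot=BASE, R=charlie -> take RIGHT -> charlie
i=1: L=alpha R=alpha -> agree -> alpha
i=2: L=golf R=golf -> agree -> golf
i=3: L=alpha=BASE, R=charlie -> take RIGHT -> charlie
Conflict count: 0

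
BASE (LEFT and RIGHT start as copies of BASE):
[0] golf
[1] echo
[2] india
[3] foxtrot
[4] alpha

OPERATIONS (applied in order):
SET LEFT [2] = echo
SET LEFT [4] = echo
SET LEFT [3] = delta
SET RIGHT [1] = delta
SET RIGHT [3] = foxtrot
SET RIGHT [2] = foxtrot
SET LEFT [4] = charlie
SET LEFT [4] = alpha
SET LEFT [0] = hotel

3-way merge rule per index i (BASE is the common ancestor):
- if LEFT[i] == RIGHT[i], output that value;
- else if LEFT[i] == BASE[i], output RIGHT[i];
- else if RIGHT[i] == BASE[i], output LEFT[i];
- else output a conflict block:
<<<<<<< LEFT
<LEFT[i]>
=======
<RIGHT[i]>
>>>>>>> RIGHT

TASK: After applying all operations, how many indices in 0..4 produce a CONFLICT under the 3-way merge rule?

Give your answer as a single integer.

Answer: 1

Derivation:
Final LEFT:  [hotel, echo, echo, delta, alpha]
Final RIGHT: [golf, delta, foxtrot, foxtrot, alpha]
i=0: L=hotel, R=golf=BASE -> take LEFT -> hotel
i=1: L=echo=BASE, R=delta -> take RIGHT -> delta
i=2: BASE=india L=echo R=foxtrot all differ -> CONFLICT
i=3: L=delta, R=foxtrot=BASE -> take LEFT -> delta
i=4: L=alpha R=alpha -> agree -> alpha
Conflict count: 1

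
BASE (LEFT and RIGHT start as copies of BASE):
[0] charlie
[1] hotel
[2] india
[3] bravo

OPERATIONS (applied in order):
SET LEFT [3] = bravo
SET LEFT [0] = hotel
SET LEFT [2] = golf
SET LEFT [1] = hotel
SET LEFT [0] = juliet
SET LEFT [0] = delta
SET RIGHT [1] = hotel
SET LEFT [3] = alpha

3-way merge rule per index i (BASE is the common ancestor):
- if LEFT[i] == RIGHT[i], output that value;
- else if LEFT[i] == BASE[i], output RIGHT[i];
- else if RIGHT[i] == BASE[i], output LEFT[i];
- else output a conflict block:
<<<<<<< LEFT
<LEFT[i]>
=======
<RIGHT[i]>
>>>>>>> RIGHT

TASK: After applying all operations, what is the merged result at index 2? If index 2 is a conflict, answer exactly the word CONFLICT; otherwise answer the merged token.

Answer: golf

Derivation:
Final LEFT:  [delta, hotel, golf, alpha]
Final RIGHT: [charlie, hotel, india, bravo]
i=0: L=delta, R=charlie=BASE -> take LEFT -> delta
i=1: L=hotel R=hotel -> agree -> hotel
i=2: L=golf, R=india=BASE -> take LEFT -> golf
i=3: L=alpha, R=bravo=BASE -> take LEFT -> alpha
Index 2 -> golf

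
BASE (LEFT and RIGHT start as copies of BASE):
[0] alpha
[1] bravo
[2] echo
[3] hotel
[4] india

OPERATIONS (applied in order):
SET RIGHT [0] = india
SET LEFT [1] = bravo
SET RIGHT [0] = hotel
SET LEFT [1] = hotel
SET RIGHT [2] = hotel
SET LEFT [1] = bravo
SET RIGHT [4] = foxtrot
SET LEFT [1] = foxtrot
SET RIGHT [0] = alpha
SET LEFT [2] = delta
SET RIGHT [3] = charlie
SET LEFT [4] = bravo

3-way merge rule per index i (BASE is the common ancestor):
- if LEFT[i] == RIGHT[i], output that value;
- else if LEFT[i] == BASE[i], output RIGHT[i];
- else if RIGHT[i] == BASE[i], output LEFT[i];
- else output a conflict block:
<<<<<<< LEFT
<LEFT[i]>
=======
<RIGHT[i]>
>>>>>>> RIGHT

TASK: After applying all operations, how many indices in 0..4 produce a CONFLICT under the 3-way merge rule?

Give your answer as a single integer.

Final LEFT:  [alpha, foxtrot, delta, hotel, bravo]
Final RIGHT: [alpha, bravo, hotel, charlie, foxtrot]
i=0: L=alpha R=alpha -> agree -> alpha
i=1: L=foxtrot, R=bravo=BASE -> take LEFT -> foxtrot
i=2: BASE=echo L=delta R=hotel all differ -> CONFLICT
i=3: L=hotel=BASE, R=charlie -> take RIGHT -> charlie
i=4: BASE=india L=bravo R=foxtrot all differ -> CONFLICT
Conflict count: 2

Answer: 2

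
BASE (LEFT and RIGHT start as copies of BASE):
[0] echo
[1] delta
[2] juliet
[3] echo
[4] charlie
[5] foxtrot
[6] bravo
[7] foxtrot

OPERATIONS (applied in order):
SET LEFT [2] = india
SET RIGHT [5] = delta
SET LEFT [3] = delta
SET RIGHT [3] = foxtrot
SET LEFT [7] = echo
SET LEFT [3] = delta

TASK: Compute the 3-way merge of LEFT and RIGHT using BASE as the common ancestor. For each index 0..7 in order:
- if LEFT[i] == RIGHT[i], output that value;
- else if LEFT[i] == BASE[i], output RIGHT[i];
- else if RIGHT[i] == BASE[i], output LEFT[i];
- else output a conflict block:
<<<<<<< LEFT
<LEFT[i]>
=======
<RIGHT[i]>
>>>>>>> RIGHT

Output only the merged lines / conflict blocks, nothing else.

Answer: echo
delta
india
<<<<<<< LEFT
delta
=======
foxtrot
>>>>>>> RIGHT
charlie
delta
bravo
echo

Derivation:
Final LEFT:  [echo, delta, india, delta, charlie, foxtrot, bravo, echo]
Final RIGHT: [echo, delta, juliet, foxtrot, charlie, delta, bravo, foxtrot]
i=0: L=echo R=echo -> agree -> echo
i=1: L=delta R=delta -> agree -> delta
i=2: L=india, R=juliet=BASE -> take LEFT -> india
i=3: BASE=echo L=delta R=foxtrot all differ -> CONFLICT
i=4: L=charlie R=charlie -> agree -> charlie
i=5: L=foxtrot=BASE, R=delta -> take RIGHT -> delta
i=6: L=bravo R=bravo -> agree -> bravo
i=7: L=echo, R=foxtrot=BASE -> take LEFT -> echo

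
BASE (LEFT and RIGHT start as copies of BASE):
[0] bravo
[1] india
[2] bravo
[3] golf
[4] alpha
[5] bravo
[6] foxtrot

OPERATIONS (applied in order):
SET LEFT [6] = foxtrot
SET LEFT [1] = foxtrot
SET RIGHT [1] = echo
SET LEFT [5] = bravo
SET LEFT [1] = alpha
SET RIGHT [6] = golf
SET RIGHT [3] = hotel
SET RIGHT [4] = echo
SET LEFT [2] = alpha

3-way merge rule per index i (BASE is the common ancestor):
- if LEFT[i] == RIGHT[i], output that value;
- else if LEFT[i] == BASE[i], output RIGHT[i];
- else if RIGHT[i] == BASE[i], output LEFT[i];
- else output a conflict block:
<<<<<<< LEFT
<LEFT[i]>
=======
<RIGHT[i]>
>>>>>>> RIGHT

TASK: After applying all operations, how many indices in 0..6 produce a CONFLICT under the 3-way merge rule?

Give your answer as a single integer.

Answer: 1

Derivation:
Final LEFT:  [bravo, alpha, alpha, golf, alpha, bravo, foxtrot]
Final RIGHT: [bravo, echo, bravo, hotel, echo, bravo, golf]
i=0: L=bravo R=bravo -> agree -> bravo
i=1: BASE=india L=alpha R=echo all differ -> CONFLICT
i=2: L=alpha, R=bravo=BASE -> take LEFT -> alpha
i=3: L=golf=BASE, R=hotel -> take RIGHT -> hotel
i=4: L=alpha=BASE, R=echo -> take RIGHT -> echo
i=5: L=bravo R=bravo -> agree -> bravo
i=6: L=foxtrot=BASE, R=golf -> take RIGHT -> golf
Conflict count: 1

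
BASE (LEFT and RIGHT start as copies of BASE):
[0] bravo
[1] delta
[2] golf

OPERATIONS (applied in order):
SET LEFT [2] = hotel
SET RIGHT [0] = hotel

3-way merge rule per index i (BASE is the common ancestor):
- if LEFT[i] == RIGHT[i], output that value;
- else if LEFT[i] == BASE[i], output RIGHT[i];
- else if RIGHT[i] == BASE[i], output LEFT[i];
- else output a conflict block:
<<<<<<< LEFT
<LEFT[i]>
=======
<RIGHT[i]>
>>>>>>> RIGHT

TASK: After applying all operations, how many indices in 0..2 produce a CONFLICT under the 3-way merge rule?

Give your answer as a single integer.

Answer: 0

Derivation:
Final LEFT:  [bravo, delta, hotel]
Final RIGHT: [hotel, delta, golf]
i=0: L=bravo=BASE, R=hotel -> take RIGHT -> hotel
i=1: L=delta R=delta -> agree -> delta
i=2: L=hotel, R=golf=BASE -> take LEFT -> hotel
Conflict count: 0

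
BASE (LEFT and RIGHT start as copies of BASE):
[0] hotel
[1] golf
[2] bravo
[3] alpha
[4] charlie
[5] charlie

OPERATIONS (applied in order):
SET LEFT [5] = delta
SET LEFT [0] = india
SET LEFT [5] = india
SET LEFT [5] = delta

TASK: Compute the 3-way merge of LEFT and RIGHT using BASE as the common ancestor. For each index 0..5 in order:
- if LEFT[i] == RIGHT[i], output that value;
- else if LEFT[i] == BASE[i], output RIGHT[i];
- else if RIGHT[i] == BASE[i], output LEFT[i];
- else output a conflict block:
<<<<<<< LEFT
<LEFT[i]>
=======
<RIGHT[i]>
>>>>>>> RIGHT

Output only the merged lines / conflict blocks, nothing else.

Final LEFT:  [india, golf, bravo, alpha, charlie, delta]
Final RIGHT: [hotel, golf, bravo, alpha, charlie, charlie]
i=0: L=india, R=hotel=BASE -> take LEFT -> india
i=1: L=golf R=golf -> agree -> golf
i=2: L=bravo R=bravo -> agree -> bravo
i=3: L=alpha R=alpha -> agree -> alpha
i=4: L=charlie R=charlie -> agree -> charlie
i=5: L=delta, R=charlie=BASE -> take LEFT -> delta

Answer: india
golf
bravo
alpha
charlie
delta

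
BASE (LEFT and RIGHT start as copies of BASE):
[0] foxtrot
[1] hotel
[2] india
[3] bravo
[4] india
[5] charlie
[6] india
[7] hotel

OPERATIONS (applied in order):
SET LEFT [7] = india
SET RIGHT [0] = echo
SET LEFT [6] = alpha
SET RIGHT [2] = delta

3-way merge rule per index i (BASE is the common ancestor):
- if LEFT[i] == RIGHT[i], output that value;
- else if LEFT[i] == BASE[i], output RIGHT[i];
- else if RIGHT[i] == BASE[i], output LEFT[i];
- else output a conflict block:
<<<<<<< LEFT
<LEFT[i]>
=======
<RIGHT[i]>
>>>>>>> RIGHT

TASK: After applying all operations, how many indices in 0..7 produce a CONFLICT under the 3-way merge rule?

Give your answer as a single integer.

Final LEFT:  [foxtrot, hotel, india, bravo, india, charlie, alpha, india]
Final RIGHT: [echo, hotel, delta, bravo, india, charlie, india, hotel]
i=0: L=foxtrot=BASE, R=echo -> take RIGHT -> echo
i=1: L=hotel R=hotel -> agree -> hotel
i=2: L=india=BASE, R=delta -> take RIGHT -> delta
i=3: L=bravo R=bravo -> agree -> bravo
i=4: L=india R=india -> agree -> india
i=5: L=charlie R=charlie -> agree -> charlie
i=6: L=alpha, R=india=BASE -> take LEFT -> alpha
i=7: L=india, R=hotel=BASE -> take LEFT -> india
Conflict count: 0

Answer: 0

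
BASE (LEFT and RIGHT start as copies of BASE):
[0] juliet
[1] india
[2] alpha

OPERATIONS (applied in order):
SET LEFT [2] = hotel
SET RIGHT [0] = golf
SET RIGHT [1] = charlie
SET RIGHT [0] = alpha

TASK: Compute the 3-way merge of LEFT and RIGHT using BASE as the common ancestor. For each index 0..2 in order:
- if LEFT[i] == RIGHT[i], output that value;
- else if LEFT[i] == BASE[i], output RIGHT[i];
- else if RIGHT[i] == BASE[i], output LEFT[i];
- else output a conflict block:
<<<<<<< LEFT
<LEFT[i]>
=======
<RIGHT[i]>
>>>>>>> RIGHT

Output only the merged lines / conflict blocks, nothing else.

Final LEFT:  [juliet, india, hotel]
Final RIGHT: [alpha, charlie, alpha]
i=0: L=juliet=BASE, R=alpha -> take RIGHT -> alpha
i=1: L=india=BASE, R=charlie -> take RIGHT -> charlie
i=2: L=hotel, R=alpha=BASE -> take LEFT -> hotel

Answer: alpha
charlie
hotel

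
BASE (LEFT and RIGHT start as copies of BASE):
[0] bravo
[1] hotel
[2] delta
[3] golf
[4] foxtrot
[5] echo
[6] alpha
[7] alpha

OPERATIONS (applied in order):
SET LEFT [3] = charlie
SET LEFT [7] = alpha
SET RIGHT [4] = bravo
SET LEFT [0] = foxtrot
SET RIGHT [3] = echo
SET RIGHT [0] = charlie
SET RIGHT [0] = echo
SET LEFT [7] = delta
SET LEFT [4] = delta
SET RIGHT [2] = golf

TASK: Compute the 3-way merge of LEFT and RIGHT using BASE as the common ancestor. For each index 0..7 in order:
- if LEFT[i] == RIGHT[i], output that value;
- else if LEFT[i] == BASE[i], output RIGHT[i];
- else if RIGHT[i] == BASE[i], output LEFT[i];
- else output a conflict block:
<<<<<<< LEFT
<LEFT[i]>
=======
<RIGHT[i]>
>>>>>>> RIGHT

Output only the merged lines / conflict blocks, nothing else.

Answer: <<<<<<< LEFT
foxtrot
=======
echo
>>>>>>> RIGHT
hotel
golf
<<<<<<< LEFT
charlie
=======
echo
>>>>>>> RIGHT
<<<<<<< LEFT
delta
=======
bravo
>>>>>>> RIGHT
echo
alpha
delta

Derivation:
Final LEFT:  [foxtrot, hotel, delta, charlie, delta, echo, alpha, delta]
Final RIGHT: [echo, hotel, golf, echo, bravo, echo, alpha, alpha]
i=0: BASE=bravo L=foxtrot R=echo all differ -> CONFLICT
i=1: L=hotel R=hotel -> agree -> hotel
i=2: L=delta=BASE, R=golf -> take RIGHT -> golf
i=3: BASE=golf L=charlie R=echo all differ -> CONFLICT
i=4: BASE=foxtrot L=delta R=bravo all differ -> CONFLICT
i=5: L=echo R=echo -> agree -> echo
i=6: L=alpha R=alpha -> agree -> alpha
i=7: L=delta, R=alpha=BASE -> take LEFT -> delta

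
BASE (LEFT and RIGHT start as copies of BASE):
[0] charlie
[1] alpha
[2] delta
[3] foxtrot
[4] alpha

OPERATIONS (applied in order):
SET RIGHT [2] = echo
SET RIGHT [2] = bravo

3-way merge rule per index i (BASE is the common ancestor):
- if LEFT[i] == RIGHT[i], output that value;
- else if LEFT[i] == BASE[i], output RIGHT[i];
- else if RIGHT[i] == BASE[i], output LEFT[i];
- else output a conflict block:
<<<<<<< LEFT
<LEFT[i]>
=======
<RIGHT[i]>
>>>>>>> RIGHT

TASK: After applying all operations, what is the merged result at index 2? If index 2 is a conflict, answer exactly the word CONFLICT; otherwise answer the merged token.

Final LEFT:  [charlie, alpha, delta, foxtrot, alpha]
Final RIGHT: [charlie, alpha, bravo, foxtrot, alpha]
i=0: L=charlie R=charlie -> agree -> charlie
i=1: L=alpha R=alpha -> agree -> alpha
i=2: L=delta=BASE, R=bravo -> take RIGHT -> bravo
i=3: L=foxtrot R=foxtrot -> agree -> foxtrot
i=4: L=alpha R=alpha -> agree -> alpha
Index 2 -> bravo

Answer: bravo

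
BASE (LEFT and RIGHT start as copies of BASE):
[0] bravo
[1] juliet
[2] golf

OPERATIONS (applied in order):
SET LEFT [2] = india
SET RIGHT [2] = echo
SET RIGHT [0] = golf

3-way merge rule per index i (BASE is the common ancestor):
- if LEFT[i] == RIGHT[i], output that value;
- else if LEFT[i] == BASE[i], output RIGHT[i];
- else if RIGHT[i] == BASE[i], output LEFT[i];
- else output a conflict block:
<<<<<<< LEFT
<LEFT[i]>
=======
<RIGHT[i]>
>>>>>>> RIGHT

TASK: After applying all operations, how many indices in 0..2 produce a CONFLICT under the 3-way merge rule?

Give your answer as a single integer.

Final LEFT:  [bravo, juliet, india]
Final RIGHT: [golf, juliet, echo]
i=0: L=bravo=BASE, R=golf -> take RIGHT -> golf
i=1: L=juliet R=juliet -> agree -> juliet
i=2: BASE=golf L=india R=echo all differ -> CONFLICT
Conflict count: 1

Answer: 1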